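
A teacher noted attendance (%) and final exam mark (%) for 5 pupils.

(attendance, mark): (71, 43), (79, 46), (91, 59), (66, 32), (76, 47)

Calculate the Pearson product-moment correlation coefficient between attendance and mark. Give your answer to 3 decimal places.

0.964

n = 5, Σx = 383, Σy = 227, Σx² = 29695, Σy² = 10679, Σxy = 17740
nΣxy − ΣxΣy = 88700 − 86941 = 1759
nΣx² − (Σx)² = 148475 − 146689 = 1786; nΣy² − (Σy)² = 53395 − 51529 = 1866
r = 1759 / √(1786 × 1866) = 1759 / 1825.5618 ≈ 0.964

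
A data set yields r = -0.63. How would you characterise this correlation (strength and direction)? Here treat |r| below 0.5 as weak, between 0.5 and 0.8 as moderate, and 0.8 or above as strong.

r = -0.63 < 0 so the relationship is negative.
|r| = 0.63, which falls in the moderate range.

moderate negative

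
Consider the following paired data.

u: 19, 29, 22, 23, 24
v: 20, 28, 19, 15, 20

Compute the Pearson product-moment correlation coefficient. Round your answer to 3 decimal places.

0.700

n = 5, Σu = 117, Σv = 102, Σu² = 2791, Σv² = 2170, Σuv = 2435
nΣuv − ΣuΣv = 12175 − 11934 = 241
nΣu² − (Σu)² = 13955 − 13689 = 266; nΣv² − (Σv)² = 10850 − 10404 = 446
r = 241 / √(266 × 446) = 241 / 344.4358 ≈ 0.700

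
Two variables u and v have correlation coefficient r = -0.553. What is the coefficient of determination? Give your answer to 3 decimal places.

0.306

r² = (-0.553)² = 0.306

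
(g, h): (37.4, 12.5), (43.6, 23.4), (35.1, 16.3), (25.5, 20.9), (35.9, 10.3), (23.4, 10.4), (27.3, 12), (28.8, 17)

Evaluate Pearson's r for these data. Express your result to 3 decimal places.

n = 8, Σg = 257, Σh = 122.8, Σg² = 8593.08, Σh² = 2053.56, Σgh = 4023.15
nΣgh − ΣgΣh = 32185.2 − 31559.6 = 625.6
nΣg² − (Σg)² = 68744.64 − 66049 = 2695.64; nΣh² − (Σh)² = 16428.48 − 15079.84 = 1348.64
r = 625.6 / √(2695.64 × 1348.64) = 625.6 / 1906.6851 ≈ 0.328

0.328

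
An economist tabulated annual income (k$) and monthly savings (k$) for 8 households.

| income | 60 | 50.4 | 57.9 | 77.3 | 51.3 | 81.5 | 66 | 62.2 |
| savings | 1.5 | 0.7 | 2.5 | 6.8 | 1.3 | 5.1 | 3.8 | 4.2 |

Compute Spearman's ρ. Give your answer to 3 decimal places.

0.929

Rank income: 4, 1, 3, 7, 2, 8, 6, 5
Rank savings: 3, 1, 4, 8, 2, 7, 5, 6
d = rank(income) − rank(savings): 1, 0, -1, -1, 0, 1, 1, -1; Σd² = 6
ρ = 1 − 6Σd² / [n(n²−1)] = 1 − 6×6 / (8×63) = 1 − 36/504 ≈ 0.929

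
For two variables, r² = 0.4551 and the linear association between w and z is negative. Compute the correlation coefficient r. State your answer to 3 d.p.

|r| = √0.4551 = 0.675
The association is negative, so r = −0.675.

-0.675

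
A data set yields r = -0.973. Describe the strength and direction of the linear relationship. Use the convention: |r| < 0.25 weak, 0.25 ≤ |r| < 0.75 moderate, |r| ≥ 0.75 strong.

r = -0.973 < 0 so the relationship is negative.
|r| = 0.973, which falls in the strong range.

strong negative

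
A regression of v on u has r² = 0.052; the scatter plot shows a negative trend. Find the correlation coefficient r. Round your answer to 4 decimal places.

-0.2280

|r| = √0.052 = 0.2280
The association is negative, so r = −0.2280.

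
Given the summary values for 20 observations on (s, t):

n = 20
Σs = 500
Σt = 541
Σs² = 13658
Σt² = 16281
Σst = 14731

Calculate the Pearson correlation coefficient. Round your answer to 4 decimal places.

0.8733

r = (nΣst − ΣsΣt) / √[(nΣs² − (Σs)²)(nΣt² − (Σt)²)]
Numerator: 20×14731 − 500×541 = 24120
Denominator: √[(273160 − 250000)(325620 − 292681)] = √[23160 × 32939] = 27620.0514
r = 24120 / 27620.0514 ≈ 0.8733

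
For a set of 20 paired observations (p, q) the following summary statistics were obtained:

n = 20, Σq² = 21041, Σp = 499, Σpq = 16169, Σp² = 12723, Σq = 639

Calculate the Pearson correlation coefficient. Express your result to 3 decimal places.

0.547

r = (nΣpq − ΣpΣq) / √[(nΣp² − (Σp)²)(nΣq² − (Σq)²)]
Numerator: 20×16169 − 499×639 = 4519
Denominator: √[(254460 − 249001)(420820 − 408321)] = √[5459 × 12499] = 8260.2688
r = 4519 / 8260.2688 ≈ 0.547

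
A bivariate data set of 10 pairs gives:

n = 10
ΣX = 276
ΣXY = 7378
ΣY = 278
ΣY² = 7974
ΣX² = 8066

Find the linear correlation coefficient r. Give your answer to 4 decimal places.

r = (nΣXY − ΣXΣY) / √[(nΣX² − (ΣX)²)(nΣY² − (ΣY)²)]
Numerator: 10×7378 − 276×278 = -2948
Denominator: √[(80660 − 76176)(79740 − 77284)] = √[4484 × 2456] = 3318.5394
r = -2948 / 3318.5394 ≈ -0.8883

-0.8883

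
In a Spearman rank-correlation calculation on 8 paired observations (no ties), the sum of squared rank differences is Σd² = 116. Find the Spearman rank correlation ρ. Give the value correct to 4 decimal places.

ρ = 1 − 6Σd² / [n(n²−1)] = 1 − 6×116 / (8×63)
  = 1 − 696/504 = 1 − 1.38095 ≈ -0.3810

-0.3810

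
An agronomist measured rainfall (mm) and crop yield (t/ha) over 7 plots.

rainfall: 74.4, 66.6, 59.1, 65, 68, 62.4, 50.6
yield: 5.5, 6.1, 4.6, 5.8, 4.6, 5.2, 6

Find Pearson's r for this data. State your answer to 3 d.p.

n = 7, Σx = 446.1, Σy = 37.8, Σx² = 28766.85, Σy² = 206.46, Σxy = 2405.2
nΣxy − ΣxΣy = 16836.4 − 16862.58 = -26.18
nΣx² − (Σx)² = 201367.95 − 199005.21 = 2362.74; nΣy² − (Σy)² = 1445.22 − 1428.84 = 16.38
r = -26.18 / √(2362.74 × 16.38) = -26.18 / 196.7274 ≈ -0.133

-0.133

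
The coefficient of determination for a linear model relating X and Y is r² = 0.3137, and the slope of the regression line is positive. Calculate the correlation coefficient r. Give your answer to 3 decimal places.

|r| = √0.3137 = 0.560
The association is positive, so r = 0.560.

0.560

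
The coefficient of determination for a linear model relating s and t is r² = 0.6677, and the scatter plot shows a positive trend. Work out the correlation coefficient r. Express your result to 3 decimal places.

0.817

|r| = √0.6677 = 0.817
The association is positive, so r = 0.817.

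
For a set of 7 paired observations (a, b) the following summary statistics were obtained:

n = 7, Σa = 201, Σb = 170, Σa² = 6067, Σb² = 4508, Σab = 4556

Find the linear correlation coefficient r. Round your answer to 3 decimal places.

-0.972

r = (nΣab − ΣaΣb) / √[(nΣa² − (Σa)²)(nΣb² − (Σb)²)]
Numerator: 7×4556 − 201×170 = -2278
Denominator: √[(42469 − 40401)(31556 − 28900)] = √[2068 × 2656] = 2343.6314
r = -2278 / 2343.6314 ≈ -0.972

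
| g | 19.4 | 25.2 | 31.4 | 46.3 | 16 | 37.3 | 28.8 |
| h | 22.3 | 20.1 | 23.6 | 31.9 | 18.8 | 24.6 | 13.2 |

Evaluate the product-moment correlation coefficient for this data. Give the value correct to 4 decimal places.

0.6802

n = 7, Σg = 204.4, Σh = 154.5, Σg² = 6617.78, Σh² = 3608.71, Σgh = 4755.69
nΣgh − ΣgΣh = 33289.83 − 31579.8 = 1710.03
nΣg² − (Σg)² = 46324.46 − 41779.36 = 4545.1; nΣh² − (Σh)² = 25260.97 − 23870.25 = 1390.72
r = 1710.03 / √(4545.1 × 1390.72) = 1710.03 / 2514.1522 ≈ 0.6802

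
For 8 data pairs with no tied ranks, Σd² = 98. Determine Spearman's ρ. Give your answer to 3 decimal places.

ρ = 1 − 6Σd² / [n(n²−1)] = 1 − 6×98 / (8×63)
  = 1 − 588/504 = 1 − 1.1667 ≈ -0.167

-0.167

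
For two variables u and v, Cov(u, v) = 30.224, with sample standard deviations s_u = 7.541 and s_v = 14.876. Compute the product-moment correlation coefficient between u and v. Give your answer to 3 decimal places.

0.269

r = Cov(u,v) / (s_u · s_v) = 30.224 / (7.541 × 14.876)
  = 30.224 / 112.1799 ≈ 0.269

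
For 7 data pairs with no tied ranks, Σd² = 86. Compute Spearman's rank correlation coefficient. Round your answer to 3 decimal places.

-0.536

ρ = 1 − 6Σd² / [n(n²−1)] = 1 − 6×86 / (7×48)
  = 1 − 516/336 = 1 − 1.5357 ≈ -0.536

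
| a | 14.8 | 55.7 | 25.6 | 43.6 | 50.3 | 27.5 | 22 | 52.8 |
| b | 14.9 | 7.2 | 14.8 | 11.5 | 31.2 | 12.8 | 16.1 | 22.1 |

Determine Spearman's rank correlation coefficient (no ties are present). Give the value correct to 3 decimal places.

Rank a: 1, 8, 3, 5, 6, 4, 2, 7
Rank b: 5, 1, 4, 2, 8, 3, 6, 7
d = rank(a) − rank(b): -4, 7, -1, 3, -2, 1, -4, 0; Σd² = 96
ρ = 1 − 6Σd² / [n(n²−1)] = 1 − 6×96 / (8×63) = 1 − 576/504 ≈ -0.143

-0.143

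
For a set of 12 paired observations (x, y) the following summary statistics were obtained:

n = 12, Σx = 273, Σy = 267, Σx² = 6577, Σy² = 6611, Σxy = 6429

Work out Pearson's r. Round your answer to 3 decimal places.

0.716

r = (nΣxy − ΣxΣy) / √[(nΣx² − (Σx)²)(nΣy² − (Σy)²)]
Numerator: 12×6429 − 273×267 = 4257
Denominator: √[(78924 − 74529)(79332 − 71289)] = √[4395 × 8043] = 5945.5012
r = 4257 / 5945.5012 ≈ 0.716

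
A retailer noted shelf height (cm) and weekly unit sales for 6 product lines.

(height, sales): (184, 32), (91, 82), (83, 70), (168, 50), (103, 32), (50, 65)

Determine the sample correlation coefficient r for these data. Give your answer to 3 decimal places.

n = 6, Σx = 679, Σy = 331, Σx² = 90359, Σy² = 20397, Σxy = 34106
nΣxy − ΣxΣy = 204636 − 224749 = -20113
nΣx² − (Σx)² = 542154 − 461041 = 81113; nΣy² − (Σy)² = 122382 − 109561 = 12821
r = -20113 / √(81113 × 12821) = -20113 / 32248.2522 ≈ -0.624

-0.624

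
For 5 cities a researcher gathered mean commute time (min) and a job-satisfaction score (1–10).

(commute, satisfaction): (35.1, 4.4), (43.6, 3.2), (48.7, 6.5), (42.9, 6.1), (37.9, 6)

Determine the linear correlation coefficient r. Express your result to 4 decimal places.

0.2925

n = 5, Σx = 208.2, Σy = 26.2, Σx² = 8781.48, Σy² = 145.06, Σxy = 1099.6
nΣxy − ΣxΣy = 5498 − 5454.84 = 43.16
nΣx² − (Σx)² = 43907.4 − 43347.24 = 560.16; nΣy² − (Σy)² = 725.3 − 686.44 = 38.86
r = 43.16 / √(560.16 × 38.86) = 43.16 / 147.5392 ≈ 0.2925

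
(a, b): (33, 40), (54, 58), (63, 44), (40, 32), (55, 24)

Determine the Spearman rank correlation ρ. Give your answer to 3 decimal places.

Rank a: 1, 3, 5, 2, 4
Rank b: 3, 5, 4, 2, 1
d = rank(a) − rank(b): -2, -2, 1, 0, 3; Σd² = 18
ρ = 1 − 6Σd² / [n(n²−1)] = 1 − 6×18 / (5×24) = 1 − 108/120 ≈ 0.100

0.100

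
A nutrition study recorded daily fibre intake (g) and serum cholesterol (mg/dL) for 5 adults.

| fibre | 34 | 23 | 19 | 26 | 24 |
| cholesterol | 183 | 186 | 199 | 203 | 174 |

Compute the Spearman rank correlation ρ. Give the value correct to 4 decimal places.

-0.2000

Rank fibre: 5, 2, 1, 4, 3
Rank cholesterol: 2, 3, 4, 5, 1
d = rank(fibre) − rank(cholesterol): 3, -1, -3, -1, 2; Σd² = 24
ρ = 1 − 6Σd² / [n(n²−1)] = 1 − 6×24 / (5×24) = 1 − 144/120 ≈ -0.2000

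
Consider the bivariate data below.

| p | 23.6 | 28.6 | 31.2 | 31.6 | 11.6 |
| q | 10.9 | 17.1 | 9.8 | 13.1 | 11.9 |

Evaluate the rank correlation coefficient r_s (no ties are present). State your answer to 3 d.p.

Rank p: 2, 3, 4, 5, 1
Rank q: 2, 5, 1, 4, 3
d = rank(p) − rank(q): 0, -2, 3, 1, -2; Σd² = 18
ρ = 1 − 6Σd² / [n(n²−1)] = 1 − 6×18 / (5×24) = 1 − 108/120 ≈ 0.100

0.100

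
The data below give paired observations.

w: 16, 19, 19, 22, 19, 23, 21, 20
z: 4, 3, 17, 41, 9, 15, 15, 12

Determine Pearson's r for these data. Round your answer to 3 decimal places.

0.619

n = 8, Σw = 159, Σz = 116, Σw² = 3193, Σz² = 2670, Σwz = 2417
nΣwz − ΣwΣz = 19336 − 18444 = 892
nΣw² − (Σw)² = 25544 − 25281 = 263; nΣz² − (Σz)² = 21360 − 13456 = 7904
r = 892 / √(263 × 7904) = 892 / 1441.7878 ≈ 0.619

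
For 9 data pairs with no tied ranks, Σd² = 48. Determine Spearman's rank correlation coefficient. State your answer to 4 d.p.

ρ = 1 − 6Σd² / [n(n²−1)] = 1 − 6×48 / (9×80)
  = 1 − 288/720 = 1 − 0.40000 ≈ 0.6000

0.6000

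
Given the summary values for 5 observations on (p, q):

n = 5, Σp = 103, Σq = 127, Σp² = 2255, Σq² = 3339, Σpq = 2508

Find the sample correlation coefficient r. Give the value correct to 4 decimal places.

-0.8812

r = (nΣpq − ΣpΣq) / √[(nΣp² − (Σp)²)(nΣq² − (Σq)²)]
Numerator: 5×2508 − 103×127 = -541
Denominator: √[(11275 − 10609)(16695 − 16129)] = √[666 × 566] = 613.9674
r = -541 / 613.9674 ≈ -0.8812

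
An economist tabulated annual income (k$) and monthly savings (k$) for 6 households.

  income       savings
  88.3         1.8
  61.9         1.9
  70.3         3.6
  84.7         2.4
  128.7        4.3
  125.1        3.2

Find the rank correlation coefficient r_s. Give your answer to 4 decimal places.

Rank income: 4, 1, 2, 3, 6, 5
Rank savings: 1, 2, 5, 3, 6, 4
d = rank(income) − rank(savings): 3, -1, -3, 0, 0, 1; Σd² = 20
ρ = 1 − 6Σd² / [n(n²−1)] = 1 − 6×20 / (6×35) = 1 − 120/210 ≈ 0.4286

0.4286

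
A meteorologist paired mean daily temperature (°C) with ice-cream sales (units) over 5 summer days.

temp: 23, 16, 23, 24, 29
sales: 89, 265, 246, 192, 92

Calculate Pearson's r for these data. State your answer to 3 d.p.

n = 5, Σx = 115, Σy = 884, Σx² = 2731, Σy² = 183990, Σxy = 19221
nΣxy − ΣxΣy = 96105 − 101660 = -5555
nΣx² − (Σx)² = 13655 − 13225 = 430; nΣy² − (Σy)² = 919950 − 781456 = 138494
r = -5555 / √(430 × 138494) = -5555 / 7717.0214 ≈ -0.720

-0.720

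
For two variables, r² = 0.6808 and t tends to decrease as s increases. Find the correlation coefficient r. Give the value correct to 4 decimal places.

|r| = √0.6808 = 0.8251
The association is negative, so r = −0.8251.

-0.8251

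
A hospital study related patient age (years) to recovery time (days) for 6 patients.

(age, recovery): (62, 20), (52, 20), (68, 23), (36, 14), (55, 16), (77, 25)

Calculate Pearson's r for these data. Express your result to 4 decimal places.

0.9207

n = 6, Σx = 350, Σy = 118, Σx² = 21422, Σy² = 2406, Σxy = 7153
nΣxy − ΣxΣy = 42918 − 41300 = 1618
nΣx² − (Σx)² = 128532 − 122500 = 6032; nΣy² − (Σy)² = 14436 − 13924 = 512
r = 1618 / √(6032 × 512) = 1618 / 1757.3799 ≈ 0.9207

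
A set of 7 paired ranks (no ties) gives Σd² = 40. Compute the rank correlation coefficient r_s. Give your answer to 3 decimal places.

0.286

ρ = 1 − 6Σd² / [n(n²−1)] = 1 − 6×40 / (7×48)
  = 1 − 240/336 = 1 − 0.7143 ≈ 0.286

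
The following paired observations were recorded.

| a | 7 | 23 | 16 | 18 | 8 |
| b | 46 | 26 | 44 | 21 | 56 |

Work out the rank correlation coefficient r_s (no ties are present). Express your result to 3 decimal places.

-0.800

Rank a: 1, 5, 3, 4, 2
Rank b: 4, 2, 3, 1, 5
d = rank(a) − rank(b): -3, 3, 0, 3, -3; Σd² = 36
ρ = 1 − 6Σd² / [n(n²−1)] = 1 − 6×36 / (5×24) = 1 − 216/120 ≈ -0.800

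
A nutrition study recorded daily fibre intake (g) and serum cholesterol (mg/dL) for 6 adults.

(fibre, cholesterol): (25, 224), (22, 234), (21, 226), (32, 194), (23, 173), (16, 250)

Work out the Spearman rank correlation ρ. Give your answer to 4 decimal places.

Rank fibre: 5, 3, 2, 6, 4, 1
Rank cholesterol: 3, 5, 4, 2, 1, 6
d = rank(fibre) − rank(cholesterol): 2, -2, -2, 4, 3, -5; Σd² = 62
ρ = 1 − 6Σd² / [n(n²−1)] = 1 − 6×62 / (6×35) = 1 − 372/210 ≈ -0.7714

-0.7714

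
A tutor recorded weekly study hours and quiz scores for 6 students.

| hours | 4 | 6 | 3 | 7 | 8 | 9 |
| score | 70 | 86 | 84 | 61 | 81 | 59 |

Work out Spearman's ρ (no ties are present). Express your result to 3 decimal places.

-0.600

Rank hours: 2, 3, 1, 4, 5, 6
Rank score: 3, 6, 5, 2, 4, 1
d = rank(hours) − rank(score): -1, -3, -4, 2, 1, 5; Σd² = 56
ρ = 1 − 6Σd² / [n(n²−1)] = 1 − 6×56 / (6×35) = 1 − 336/210 ≈ -0.600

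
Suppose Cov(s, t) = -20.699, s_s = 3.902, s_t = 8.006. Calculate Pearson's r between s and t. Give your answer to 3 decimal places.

r = Cov(s,t) / (s_s · s_t) = -20.699 / (3.902 × 8.006)
  = -20.699 / 31.2394 ≈ -0.663

-0.663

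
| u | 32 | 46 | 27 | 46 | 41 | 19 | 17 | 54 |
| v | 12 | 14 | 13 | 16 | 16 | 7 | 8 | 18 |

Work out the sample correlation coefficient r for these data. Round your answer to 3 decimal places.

n = 8, Σu = 282, Σv = 104, Σu² = 11232, Σv² = 1458, Σuv = 4012
nΣuv − ΣuΣv = 32096 − 29328 = 2768
nΣu² − (Σu)² = 89856 − 79524 = 10332; nΣv² − (Σv)² = 11664 − 10816 = 848
r = 2768 / √(10332 × 848) = 2768 / 2959.9892 ≈ 0.935

0.935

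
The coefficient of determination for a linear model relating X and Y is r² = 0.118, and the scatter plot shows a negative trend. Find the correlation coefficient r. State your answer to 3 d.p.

|r| = √0.118 = 0.344
The association is negative, so r = −0.344.

-0.344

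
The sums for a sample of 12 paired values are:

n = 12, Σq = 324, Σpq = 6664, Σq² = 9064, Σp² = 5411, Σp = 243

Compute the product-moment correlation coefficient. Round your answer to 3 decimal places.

r = (nΣpq − ΣpΣq) / √[(nΣp² − (Σp)²)(nΣq² − (Σq)²)]
Numerator: 12×6664 − 243×324 = 1236
Denominator: √[(64932 − 59049)(108768 − 104976)] = √[5883 × 3792] = 4723.1701
r = 1236 / 4723.1701 ≈ 0.262

0.262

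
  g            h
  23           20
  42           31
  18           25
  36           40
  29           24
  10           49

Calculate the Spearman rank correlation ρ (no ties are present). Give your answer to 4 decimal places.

Rank g: 3, 6, 2, 5, 4, 1
Rank h: 1, 4, 3, 5, 2, 6
d = rank(g) − rank(h): 2, 2, -1, 0, 2, -5; Σd² = 38
ρ = 1 − 6Σd² / [n(n²−1)] = 1 − 6×38 / (6×35) = 1 − 228/210 ≈ -0.0857

-0.0857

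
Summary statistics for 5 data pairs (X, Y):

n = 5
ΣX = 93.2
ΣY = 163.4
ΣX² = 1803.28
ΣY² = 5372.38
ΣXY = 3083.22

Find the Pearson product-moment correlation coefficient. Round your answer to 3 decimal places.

r = (nΣXY − ΣXΣY) / √[(nΣX² − (ΣX)²)(nΣY² − (ΣY)²)]
Numerator: 5×3083.22 − 93.2×163.4 = 187.22
Denominator: √[(9016.4 − 8686.24)(26861.9 − 26699.56)] = √[330.16 × 162.34] = 231.5128
r = 187.22 / 231.5128 ≈ 0.809

0.809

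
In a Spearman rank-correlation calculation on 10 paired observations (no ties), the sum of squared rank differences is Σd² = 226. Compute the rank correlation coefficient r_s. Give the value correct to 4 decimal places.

ρ = 1 − 6Σd² / [n(n²−1)] = 1 − 6×226 / (10×99)
  = 1 − 1356/990 = 1 − 1.36970 ≈ -0.3697

-0.3697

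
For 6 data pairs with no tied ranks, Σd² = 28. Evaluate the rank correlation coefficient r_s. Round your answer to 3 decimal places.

0.200

ρ = 1 − 6Σd² / [n(n²−1)] = 1 − 6×28 / (6×35)
  = 1 − 168/210 = 1 − 0.8000 ≈ 0.200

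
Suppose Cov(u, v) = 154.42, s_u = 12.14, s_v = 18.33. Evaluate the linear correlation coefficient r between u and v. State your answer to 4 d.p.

0.6939

r = Cov(u,v) / (s_u · s_v) = 154.42 / (12.14 × 18.33)
  = 154.42 / 222.5262 ≈ 0.6939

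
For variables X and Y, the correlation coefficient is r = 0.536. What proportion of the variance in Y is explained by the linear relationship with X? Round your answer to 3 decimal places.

r² = (0.536)² = 0.287

0.287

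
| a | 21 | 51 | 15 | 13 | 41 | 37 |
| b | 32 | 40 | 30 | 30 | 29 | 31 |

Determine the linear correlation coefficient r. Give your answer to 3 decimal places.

n = 6, Σa = 178, Σb = 192, Σa² = 6486, Σb² = 6226, Σab = 5888
nΣab − ΣaΣb = 35328 − 34176 = 1152
nΣa² − (Σa)² = 38916 − 31684 = 7232; nΣb² − (Σb)² = 37356 − 36864 = 492
r = 1152 / √(7232 × 492) = 1152 / 1886.3043 ≈ 0.611

0.611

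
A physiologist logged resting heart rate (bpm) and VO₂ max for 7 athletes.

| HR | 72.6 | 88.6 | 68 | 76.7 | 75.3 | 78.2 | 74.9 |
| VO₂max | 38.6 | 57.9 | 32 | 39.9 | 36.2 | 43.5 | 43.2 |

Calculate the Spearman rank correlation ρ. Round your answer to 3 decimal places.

0.821

Rank HR: 2, 7, 1, 5, 4, 6, 3
Rank VO₂max: 3, 7, 1, 4, 2, 6, 5
d = rank(HR) − rank(VO₂max): -1, 0, 0, 1, 2, 0, -2; Σd² = 10
ρ = 1 − 6Σd² / [n(n²−1)] = 1 − 6×10 / (7×48) = 1 − 60/336 ≈ 0.821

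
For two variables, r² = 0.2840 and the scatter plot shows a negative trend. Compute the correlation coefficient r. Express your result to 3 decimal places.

-0.533

|r| = √0.2840 = 0.533
The association is negative, so r = −0.533.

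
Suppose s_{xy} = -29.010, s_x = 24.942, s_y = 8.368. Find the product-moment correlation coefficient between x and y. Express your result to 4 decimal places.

-0.1390

r = Cov(x,y) / (s_x · s_y) = -29.010 / (24.942 × 8.368)
  = -29.010 / 208.7147 ≈ -0.1390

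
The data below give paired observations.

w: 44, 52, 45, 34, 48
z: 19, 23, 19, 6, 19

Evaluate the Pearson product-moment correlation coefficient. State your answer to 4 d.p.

0.9625

n = 5, Σw = 223, Σz = 86, Σw² = 10125, Σz² = 1648, Σwz = 4003
nΣwz − ΣwΣz = 20015 − 19178 = 837
nΣw² − (Σw)² = 50625 − 49729 = 896; nΣz² − (Σz)² = 8240 − 7396 = 844
r = 837 / √(896 × 844) = 837 / 869.6114 ≈ 0.9625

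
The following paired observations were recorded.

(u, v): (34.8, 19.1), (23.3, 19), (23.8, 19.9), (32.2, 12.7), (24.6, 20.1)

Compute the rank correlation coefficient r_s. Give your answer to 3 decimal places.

Rank u: 5, 1, 2, 4, 3
Rank v: 3, 2, 4, 1, 5
d = rank(u) − rank(v): 2, -1, -2, 3, -2; Σd² = 22
ρ = 1 − 6Σd² / [n(n²−1)] = 1 − 6×22 / (5×24) = 1 − 132/120 ≈ -0.100

-0.100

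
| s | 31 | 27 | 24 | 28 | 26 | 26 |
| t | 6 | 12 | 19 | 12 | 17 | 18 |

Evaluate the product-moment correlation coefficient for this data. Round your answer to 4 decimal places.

-0.9581

n = 6, Σs = 162, Σt = 84, Σs² = 4402, Σt² = 1298, Σst = 2212
nΣst − ΣsΣt = 13272 − 13608 = -336
nΣs² − (Σs)² = 26412 − 26244 = 168; nΣt² − (Σt)² = 7788 − 7056 = 732
r = -336 / √(168 × 732) = -336 / 350.6793 ≈ -0.9581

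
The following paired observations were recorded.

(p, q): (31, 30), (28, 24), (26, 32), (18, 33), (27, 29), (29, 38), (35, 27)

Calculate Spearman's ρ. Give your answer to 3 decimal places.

Rank p: 6, 4, 2, 1, 3, 5, 7
Rank q: 4, 1, 5, 6, 3, 7, 2
d = rank(p) − rank(q): 2, 3, -3, -5, 0, -2, 5; Σd² = 76
ρ = 1 − 6Σd² / [n(n²−1)] = 1 − 6×76 / (7×48) = 1 − 456/336 ≈ -0.357

-0.357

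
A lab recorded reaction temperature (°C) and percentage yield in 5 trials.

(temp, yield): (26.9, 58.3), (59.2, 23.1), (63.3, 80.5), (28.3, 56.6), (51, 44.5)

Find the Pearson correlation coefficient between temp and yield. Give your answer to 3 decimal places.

-0.088

n = 5, Σx = 228.7, Σy = 263, Σx² = 11637.03, Σy² = 15596.56, Σxy = 11902.72
nΣxy − ΣxΣy = 59513.6 − 60148.1 = -634.5
nΣx² − (Σx)² = 58185.15 − 52303.69 = 5881.46; nΣy² − (Σy)² = 77982.8 − 69169 = 8813.8
r = -634.5 / √(5881.46 × 8813.8) = -634.5 / 7199.8620 ≈ -0.088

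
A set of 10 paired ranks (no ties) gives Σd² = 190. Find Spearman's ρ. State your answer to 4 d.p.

ρ = 1 − 6Σd² / [n(n²−1)] = 1 − 6×190 / (10×99)
  = 1 − 1140/990 = 1 − 1.15152 ≈ -0.1515

-0.1515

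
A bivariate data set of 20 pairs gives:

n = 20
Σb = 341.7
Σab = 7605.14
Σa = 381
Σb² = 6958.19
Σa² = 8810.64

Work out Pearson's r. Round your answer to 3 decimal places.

r = (nΣab − ΣaΣb) / √[(nΣa² − (Σa)²)(nΣb² − (Σb)²)]
Numerator: 20×7605.14 − 381×341.7 = 21915.1
Denominator: √[(176212.8 − 145161)(139163.8 − 116758.89)] = √[31051.8 × 22404.91] = 26376.3679
r = 21915.1 / 26376.3679 ≈ 0.831

0.831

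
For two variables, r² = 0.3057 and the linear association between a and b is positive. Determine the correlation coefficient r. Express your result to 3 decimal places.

|r| = √0.3057 = 0.553
The association is positive, so r = 0.553.

0.553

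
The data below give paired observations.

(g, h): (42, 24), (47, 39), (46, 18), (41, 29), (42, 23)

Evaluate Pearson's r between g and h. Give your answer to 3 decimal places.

n = 5, Σg = 218, Σh = 133, Σg² = 9534, Σh² = 3791, Σgh = 5824
nΣgh − ΣgΣh = 29120 − 28994 = 126
nΣg² − (Σg)² = 47670 − 47524 = 146; nΣh² − (Σh)² = 18955 − 17689 = 1266
r = 126 / √(146 × 1266) = 126 / 429.9256 ≈ 0.293

0.293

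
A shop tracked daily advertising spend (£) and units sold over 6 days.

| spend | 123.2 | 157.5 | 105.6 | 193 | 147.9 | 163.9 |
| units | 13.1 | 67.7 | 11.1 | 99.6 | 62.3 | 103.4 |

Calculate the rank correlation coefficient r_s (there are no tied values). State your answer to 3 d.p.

0.943

Rank spend: 2, 4, 1, 6, 3, 5
Rank units: 2, 4, 1, 5, 3, 6
d = rank(spend) − rank(units): 0, 0, 0, 1, 0, -1; Σd² = 2
ρ = 1 − 6Σd² / [n(n²−1)] = 1 − 6×2 / (6×35) = 1 − 12/210 ≈ 0.943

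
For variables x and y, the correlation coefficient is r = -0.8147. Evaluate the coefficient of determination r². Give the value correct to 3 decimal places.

0.664

r² = (-0.8147)² = 0.664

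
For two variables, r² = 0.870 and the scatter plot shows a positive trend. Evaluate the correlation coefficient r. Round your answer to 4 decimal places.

0.9327

|r| = √0.870 = 0.9327
The association is positive, so r = 0.9327.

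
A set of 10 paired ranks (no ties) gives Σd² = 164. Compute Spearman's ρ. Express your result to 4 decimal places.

0.0061

ρ = 1 − 6Σd² / [n(n²−1)] = 1 − 6×164 / (10×99)
  = 1 − 984/990 = 1 − 0.99394 ≈ 0.0061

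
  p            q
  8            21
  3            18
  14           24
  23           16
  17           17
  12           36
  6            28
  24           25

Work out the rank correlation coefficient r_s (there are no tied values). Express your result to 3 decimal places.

Rank p: 3, 1, 5, 7, 6, 4, 2, 8
Rank q: 4, 3, 5, 1, 2, 8, 7, 6
d = rank(p) − rank(q): -1, -2, 0, 6, 4, -4, -5, 2; Σd² = 102
ρ = 1 − 6Σd² / [n(n²−1)] = 1 − 6×102 / (8×63) = 1 − 612/504 ≈ -0.214

-0.214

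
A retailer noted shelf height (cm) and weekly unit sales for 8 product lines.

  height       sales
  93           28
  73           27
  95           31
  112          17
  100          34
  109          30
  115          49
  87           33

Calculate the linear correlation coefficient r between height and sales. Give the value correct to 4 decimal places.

0.2246

n = 8, Σx = 784, Σy = 249, Σx² = 78222, Σy² = 8309, Σxy = 24600
nΣxy − ΣxΣy = 196800 − 195216 = 1584
nΣx² − (Σx)² = 625776 − 614656 = 11120; nΣy² − (Σy)² = 66472 − 62001 = 4471
r = 1584 / √(11120 × 4471) = 1584 / 7051.0652 ≈ 0.2246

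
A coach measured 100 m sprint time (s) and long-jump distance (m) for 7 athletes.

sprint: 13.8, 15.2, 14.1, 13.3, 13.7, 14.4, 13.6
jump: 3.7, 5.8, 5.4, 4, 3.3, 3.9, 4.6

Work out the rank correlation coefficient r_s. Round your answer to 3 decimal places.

0.357

Rank sprint: 4, 7, 5, 1, 3, 6, 2
Rank jump: 2, 7, 6, 4, 1, 3, 5
d = rank(sprint) − rank(jump): 2, 0, -1, -3, 2, 3, -3; Σd² = 36
ρ = 1 − 6Σd² / [n(n²−1)] = 1 − 6×36 / (7×48) = 1 − 216/336 ≈ 0.357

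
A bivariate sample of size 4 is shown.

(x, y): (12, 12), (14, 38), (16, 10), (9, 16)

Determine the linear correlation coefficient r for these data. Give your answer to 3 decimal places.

n = 4, Σx = 51, Σy = 76, Σx² = 677, Σy² = 1944, Σxy = 980
nΣxy − ΣxΣy = 3920 − 3876 = 44
nΣx² − (Σx)² = 2708 − 2601 = 107; nΣy² − (Σy)² = 7776 − 5776 = 2000
r = 44 / √(107 × 2000) = 44 / 462.6013 ≈ 0.095

0.095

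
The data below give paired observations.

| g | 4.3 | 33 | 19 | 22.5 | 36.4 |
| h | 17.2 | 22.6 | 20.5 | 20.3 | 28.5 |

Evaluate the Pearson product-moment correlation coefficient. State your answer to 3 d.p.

n = 5, Σg = 115.2, Σh = 109.1, Σg² = 3299.7, Σh² = 2451.19, Σgh = 2703.41
nΣgh − ΣgΣh = 13517.05 − 12568.32 = 948.73
nΣg² − (Σg)² = 16498.5 − 13271.04 = 3227.46; nΣh² − (Σh)² = 12255.95 − 11902.81 = 353.14
r = 948.73 / √(3227.46 × 353.14) = 948.73 / 1067.5885 ≈ 0.889

0.889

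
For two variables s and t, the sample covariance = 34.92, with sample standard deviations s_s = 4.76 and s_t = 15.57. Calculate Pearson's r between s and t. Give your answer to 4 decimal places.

0.4712

r = Cov(s,t) / (s_s · s_t) = 34.92 / (4.76 × 15.57)
  = 34.92 / 74.1132 ≈ 0.4712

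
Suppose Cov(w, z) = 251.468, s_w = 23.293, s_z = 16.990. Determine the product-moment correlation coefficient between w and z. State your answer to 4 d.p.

r = Cov(w,z) / (s_w · s_z) = 251.468 / (23.293 × 16.990)
  = 251.468 / 395.7481 ≈ 0.6354

0.6354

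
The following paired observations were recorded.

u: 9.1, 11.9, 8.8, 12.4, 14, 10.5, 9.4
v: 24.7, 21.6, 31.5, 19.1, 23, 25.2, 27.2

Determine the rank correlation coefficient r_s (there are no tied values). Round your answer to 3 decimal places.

-0.786

Rank u: 2, 5, 1, 6, 7, 4, 3
Rank v: 4, 2, 7, 1, 3, 5, 6
d = rank(u) − rank(v): -2, 3, -6, 5, 4, -1, -3; Σd² = 100
ρ = 1 − 6Σd² / [n(n²−1)] = 1 − 6×100 / (7×48) = 1 − 600/336 ≈ -0.786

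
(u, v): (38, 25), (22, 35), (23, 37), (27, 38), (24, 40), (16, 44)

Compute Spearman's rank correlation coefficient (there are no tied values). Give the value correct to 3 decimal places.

-0.486

Rank u: 6, 2, 3, 5, 4, 1
Rank v: 1, 2, 3, 4, 5, 6
d = rank(u) − rank(v): 5, 0, 0, 1, -1, -5; Σd² = 52
ρ = 1 − 6Σd² / [n(n²−1)] = 1 − 6×52 / (6×35) = 1 − 312/210 ≈ -0.486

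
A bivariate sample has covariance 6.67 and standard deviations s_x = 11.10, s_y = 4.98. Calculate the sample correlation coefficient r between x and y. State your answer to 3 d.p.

r = Cov(x,y) / (s_x · s_y) = 6.67 / (11.10 × 4.98)
  = 6.67 / 55.2780 ≈ 0.121

0.121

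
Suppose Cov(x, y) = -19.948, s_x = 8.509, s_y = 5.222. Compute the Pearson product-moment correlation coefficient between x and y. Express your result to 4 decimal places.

r = Cov(x,y) / (s_x · s_y) = -19.948 / (8.509 × 5.222)
  = -19.948 / 44.4340 ≈ -0.4489

-0.4489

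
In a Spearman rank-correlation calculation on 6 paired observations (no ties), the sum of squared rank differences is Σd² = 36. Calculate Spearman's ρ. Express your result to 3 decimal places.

ρ = 1 − 6Σd² / [n(n²−1)] = 1 − 6×36 / (6×35)
  = 1 − 216/210 = 1 − 1.0286 ≈ -0.029

-0.029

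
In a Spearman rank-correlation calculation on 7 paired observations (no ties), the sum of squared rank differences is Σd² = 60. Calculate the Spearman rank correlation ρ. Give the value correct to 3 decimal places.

ρ = 1 − 6Σd² / [n(n²−1)] = 1 − 6×60 / (7×48)
  = 1 − 360/336 = 1 − 1.0714 ≈ -0.071

-0.071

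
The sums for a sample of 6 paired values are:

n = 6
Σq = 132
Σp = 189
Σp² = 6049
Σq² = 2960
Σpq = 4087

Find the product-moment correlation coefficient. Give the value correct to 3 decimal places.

-0.971

r = (nΣpq − ΣpΣq) / √[(nΣp² − (Σp)²)(nΣq² − (Σq)²)]
Numerator: 6×4087 − 189×132 = -426
Denominator: √[(36294 − 35721)(17760 − 17424)] = √[573 × 336] = 438.7801
r = -426 / 438.7801 ≈ -0.971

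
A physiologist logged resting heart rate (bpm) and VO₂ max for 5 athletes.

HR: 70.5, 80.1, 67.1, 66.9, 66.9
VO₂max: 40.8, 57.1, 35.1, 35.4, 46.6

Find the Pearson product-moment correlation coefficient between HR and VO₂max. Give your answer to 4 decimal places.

n = 5, Σx = 351.5, Σy = 215, Σx² = 24839.89, Σy² = 9581.78, Σxy = 15291.12
nΣxy − ΣxΣy = 76455.6 − 75572.5 = 883.1
nΣx² − (Σx)² = 124199.45 − 123552.25 = 647.2; nΣy² − (Σy)² = 47908.9 − 46225 = 1683.9
r = 883.1 / √(647.2 × 1683.9) = 883.1 / 1043.9445 ≈ 0.8459

0.8459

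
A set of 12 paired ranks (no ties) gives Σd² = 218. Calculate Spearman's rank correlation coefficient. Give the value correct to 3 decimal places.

0.238

ρ = 1 − 6Σd² / [n(n²−1)] = 1 − 6×218 / (12×143)
  = 1 − 1308/1716 = 1 − 0.7622 ≈ 0.238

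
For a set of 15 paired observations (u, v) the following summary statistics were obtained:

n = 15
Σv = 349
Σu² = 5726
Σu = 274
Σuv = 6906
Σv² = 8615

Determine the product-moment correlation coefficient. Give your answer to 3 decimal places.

0.889

r = (nΣuv − ΣuΣv) / √[(nΣu² − (Σu)²)(nΣv² − (Σv)²)]
Numerator: 15×6906 − 274×349 = 7964
Denominator: √[(85890 − 75076)(129225 − 121801)] = √[10814 × 7424] = 8960.0857
r = 7964 / 8960.0857 ≈ 0.889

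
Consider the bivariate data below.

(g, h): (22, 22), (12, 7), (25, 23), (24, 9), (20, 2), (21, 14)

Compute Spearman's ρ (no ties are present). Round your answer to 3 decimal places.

0.771

Rank g: 4, 1, 6, 5, 2, 3
Rank h: 5, 2, 6, 3, 1, 4
d = rank(g) − rank(h): -1, -1, 0, 2, 1, -1; Σd² = 8
ρ = 1 − 6Σd² / [n(n²−1)] = 1 − 6×8 / (6×35) = 1 − 48/210 ≈ 0.771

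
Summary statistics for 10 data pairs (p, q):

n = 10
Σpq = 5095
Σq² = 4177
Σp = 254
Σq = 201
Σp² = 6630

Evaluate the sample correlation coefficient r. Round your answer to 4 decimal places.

-0.0665

r = (nΣpq − ΣpΣq) / √[(nΣp² − (Σp)²)(nΣq² − (Σq)²)]
Numerator: 10×5095 − 254×201 = -104
Denominator: √[(66300 − 64516)(41770 − 40401)] = √[1784 × 1369] = 1562.7847
r = -104 / 1562.7847 ≈ -0.0665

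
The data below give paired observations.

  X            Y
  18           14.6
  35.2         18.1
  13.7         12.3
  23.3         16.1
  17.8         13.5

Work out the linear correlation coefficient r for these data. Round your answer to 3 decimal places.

n = 5, ΣX = 108, ΣY = 74.6, ΣX² = 2610.46, ΣY² = 1133.52, ΣXY = 1683.86
nΣXY − ΣXΣY = 8419.3 − 8056.8 = 362.5
nΣX² − (ΣX)² = 13052.3 − 11664 = 1388.3; nΣY² − (ΣY)² = 5667.6 − 5565.16 = 102.44
r = 362.5 / √(1388.3 × 102.44) = 362.5 / 377.1173 ≈ 0.961

0.961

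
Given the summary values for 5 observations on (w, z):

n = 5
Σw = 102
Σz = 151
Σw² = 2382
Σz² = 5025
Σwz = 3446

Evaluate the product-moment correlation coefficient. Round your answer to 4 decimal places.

r = (nΣwz − ΣwΣz) / √[(nΣw² − (Σw)²)(nΣz² − (Σz)²)]
Numerator: 5×3446 − 102×151 = 1828
Denominator: √[(11910 − 10404)(25125 − 22801)] = √[1506 × 2324] = 1870.8137
r = 1828 / 1870.8137 ≈ 0.9771

0.9771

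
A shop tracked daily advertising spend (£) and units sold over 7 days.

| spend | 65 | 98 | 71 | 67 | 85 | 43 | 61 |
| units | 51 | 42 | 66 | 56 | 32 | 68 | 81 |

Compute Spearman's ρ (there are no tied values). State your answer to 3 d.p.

-0.786

Rank spend: 3, 7, 5, 4, 6, 1, 2
Rank units: 3, 2, 5, 4, 1, 6, 7
d = rank(spend) − rank(units): 0, 5, 0, 0, 5, -5, -5; Σd² = 100
ρ = 1 − 6Σd² / [n(n²−1)] = 1 − 6×100 / (7×48) = 1 − 600/336 ≈ -0.786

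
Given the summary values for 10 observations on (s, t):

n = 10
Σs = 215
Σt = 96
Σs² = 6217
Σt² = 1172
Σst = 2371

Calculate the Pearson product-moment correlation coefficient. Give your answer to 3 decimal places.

0.486

r = (nΣst − ΣsΣt) / √[(nΣs² − (Σs)²)(nΣt² − (Σt)²)]
Numerator: 10×2371 − 215×96 = 3070
Denominator: √[(62170 − 46225)(11720 − 9216)] = √[15945 × 2504] = 6318.7246
r = 3070 / 6318.7246 ≈ 0.486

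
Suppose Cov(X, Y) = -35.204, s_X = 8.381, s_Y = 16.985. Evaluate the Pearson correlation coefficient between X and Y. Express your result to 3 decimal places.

-0.247

r = Cov(X,Y) / (s_X · s_Y) = -35.204 / (8.381 × 16.985)
  = -35.204 / 142.3513 ≈ -0.247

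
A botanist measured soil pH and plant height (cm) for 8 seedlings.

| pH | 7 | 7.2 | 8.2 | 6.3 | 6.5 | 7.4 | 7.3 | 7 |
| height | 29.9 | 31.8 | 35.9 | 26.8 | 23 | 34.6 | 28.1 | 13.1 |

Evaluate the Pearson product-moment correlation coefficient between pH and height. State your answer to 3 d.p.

n = 8, Σx = 56.9, Σy = 223.2, Σx² = 407.07, Σy² = 6599.68, Σxy = 1603.85
nΣxy − ΣxΣy = 12830.8 − 12700.08 = 130.72
nΣx² − (Σx)² = 3256.56 − 3237.61 = 18.95; nΣy² − (Σy)² = 52797.44 − 49818.24 = 2979.2
r = 130.72 / √(18.95 × 2979.2) = 130.72 / 237.6044 ≈ 0.550

0.550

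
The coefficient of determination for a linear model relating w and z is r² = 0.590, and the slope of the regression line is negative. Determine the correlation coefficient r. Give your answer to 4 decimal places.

|r| = √0.590 = 0.7681
The association is negative, so r = −0.7681.

-0.7681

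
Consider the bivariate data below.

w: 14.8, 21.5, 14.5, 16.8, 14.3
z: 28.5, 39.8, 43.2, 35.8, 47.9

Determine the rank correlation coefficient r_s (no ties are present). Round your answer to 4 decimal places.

-0.6000

Rank w: 3, 5, 2, 4, 1
Rank z: 1, 3, 4, 2, 5
d = rank(w) − rank(z): 2, 2, -2, 2, -4; Σd² = 32
ρ = 1 − 6Σd² / [n(n²−1)] = 1 − 6×32 / (5×24) = 1 − 192/120 ≈ -0.6000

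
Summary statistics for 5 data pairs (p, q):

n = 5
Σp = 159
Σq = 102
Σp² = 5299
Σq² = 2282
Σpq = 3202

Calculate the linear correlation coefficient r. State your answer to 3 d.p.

r = (nΣpq − ΣpΣq) / √[(nΣp² − (Σp)²)(nΣq² − (Σq)²)]
Numerator: 5×3202 − 159×102 = -208
Denominator: √[(26495 − 25281)(11410 − 10404)] = √[1214 × 1006] = 1105.1172
r = -208 / 1105.1172 ≈ -0.188

-0.188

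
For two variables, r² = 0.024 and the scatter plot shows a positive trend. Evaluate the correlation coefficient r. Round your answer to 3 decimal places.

0.155

|r| = √0.024 = 0.155
The association is positive, so r = 0.155.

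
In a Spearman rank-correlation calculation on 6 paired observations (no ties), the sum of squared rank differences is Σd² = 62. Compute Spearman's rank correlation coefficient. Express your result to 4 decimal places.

-0.7714

ρ = 1 − 6Σd² / [n(n²−1)] = 1 − 6×62 / (6×35)
  = 1 − 372/210 = 1 − 1.77143 ≈ -0.7714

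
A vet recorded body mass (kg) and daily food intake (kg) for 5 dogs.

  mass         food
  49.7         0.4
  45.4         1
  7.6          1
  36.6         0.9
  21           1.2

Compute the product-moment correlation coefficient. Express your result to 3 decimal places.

n = 5, Σx = 160.3, Σy = 4.5, Σx² = 6369.57, Σy² = 4.41, Σxy = 131.02
nΣxy − ΣxΣy = 655.1 − 721.35 = -66.25
nΣx² − (Σx)² = 31847.85 − 25696.09 = 6151.76; nΣy² − (Σy)² = 22.05 − 20.25 = 1.8
r = -66.25 / √(6151.76 × 1.8) = -66.25 / 105.2291 ≈ -0.630

-0.630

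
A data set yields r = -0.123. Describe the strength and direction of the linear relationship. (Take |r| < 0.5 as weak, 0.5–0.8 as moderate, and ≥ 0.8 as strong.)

weak negative

r = -0.123 < 0 so the relationship is negative.
|r| = 0.123, which falls in the weak range.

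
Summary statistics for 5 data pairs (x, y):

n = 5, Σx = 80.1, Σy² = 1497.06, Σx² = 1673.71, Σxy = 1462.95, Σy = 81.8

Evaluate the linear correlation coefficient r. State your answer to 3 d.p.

r = (nΣxy − ΣxΣy) / √[(nΣx² − (Σx)²)(nΣy² − (Σy)²)]
Numerator: 5×1462.95 − 80.1×81.8 = 762.57
Denominator: √[(8368.55 − 6416.01)(7485.3 − 6691.24)] = √[1952.54 × 794.06] = 1245.1642
r = 762.57 / 1245.1642 ≈ 0.612

0.612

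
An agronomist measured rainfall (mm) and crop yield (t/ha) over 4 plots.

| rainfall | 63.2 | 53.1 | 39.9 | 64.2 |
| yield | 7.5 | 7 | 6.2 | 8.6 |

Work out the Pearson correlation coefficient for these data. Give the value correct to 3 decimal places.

n = 4, Σx = 220.4, Σy = 29.3, Σx² = 12527.5, Σy² = 217.65, Σxy = 1645.2
nΣxy − ΣxΣy = 6580.8 − 6457.72 = 123.08
nΣx² − (Σx)² = 50110 − 48576.16 = 1533.84; nΣy² − (Σy)² = 870.6 − 858.49 = 12.11
r = 123.08 / √(1533.84 × 12.11) = 123.08 / 136.2894 ≈ 0.903

0.903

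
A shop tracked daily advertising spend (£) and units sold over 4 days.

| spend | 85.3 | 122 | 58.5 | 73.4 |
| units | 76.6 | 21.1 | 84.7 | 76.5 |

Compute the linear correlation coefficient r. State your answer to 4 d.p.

n = 4, Σx = 339.2, Σy = 258.9, Σx² = 30969.9, Σy² = 19339.11, Σxy = 19678.23
nΣxy − ΣxΣy = 78712.92 − 87818.88 = -9105.96
nΣx² − (Σx)² = 123879.6 − 115056.64 = 8822.96; nΣy² − (Σy)² = 77356.44 − 67029.21 = 10327.23
r = -9105.96 / √(8822.96 × 10327.23) = -9105.96 / 9545.5087 ≈ -0.9540

-0.9540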